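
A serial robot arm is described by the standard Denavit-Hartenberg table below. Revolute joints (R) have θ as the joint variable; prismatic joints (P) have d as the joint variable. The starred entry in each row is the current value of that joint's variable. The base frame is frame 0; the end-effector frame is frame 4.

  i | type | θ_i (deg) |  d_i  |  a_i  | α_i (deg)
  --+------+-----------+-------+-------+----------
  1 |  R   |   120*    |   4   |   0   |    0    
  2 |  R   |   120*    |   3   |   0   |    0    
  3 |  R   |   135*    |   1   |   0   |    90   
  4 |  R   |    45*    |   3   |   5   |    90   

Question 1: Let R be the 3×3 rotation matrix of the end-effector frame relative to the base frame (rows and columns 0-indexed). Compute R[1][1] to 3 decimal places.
-0.966

End-effector y-axis (col 1 of R) = (0.2588,-0.9659,0.0000)
R[1][1] = -0.9659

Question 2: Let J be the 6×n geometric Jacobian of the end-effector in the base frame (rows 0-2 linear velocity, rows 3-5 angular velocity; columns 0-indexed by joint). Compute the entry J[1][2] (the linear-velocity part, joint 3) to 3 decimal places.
axis z_2 = (0.0000,0.0000,1.0000); lever o_n−o_2 = (4.1915,-1.9827,4.5355)
cross product → J_v[:, 2] = (1.9827,4.1915,-0.0000)
J_ω[:, 2] = z_2
entry J[1][2] = 4.1915

4.192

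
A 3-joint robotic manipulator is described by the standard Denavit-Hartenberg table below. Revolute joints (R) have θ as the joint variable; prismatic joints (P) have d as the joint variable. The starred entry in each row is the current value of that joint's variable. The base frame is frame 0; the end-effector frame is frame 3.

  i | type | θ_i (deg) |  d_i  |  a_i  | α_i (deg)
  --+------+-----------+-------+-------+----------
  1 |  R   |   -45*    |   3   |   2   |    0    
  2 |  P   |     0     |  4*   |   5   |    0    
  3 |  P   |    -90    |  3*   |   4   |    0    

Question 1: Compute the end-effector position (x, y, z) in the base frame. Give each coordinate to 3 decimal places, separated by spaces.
after link 1: o_1 = (1.4142, -1.4142, 3.0000)
after link 2: o_2 = (4.9497, -4.9497, 7.0000)
after link 3: o_3 = (2.1213, -7.7782, 10.0000)

2.121 -7.778 10.000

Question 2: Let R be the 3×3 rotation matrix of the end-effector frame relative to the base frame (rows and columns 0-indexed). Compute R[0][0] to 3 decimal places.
-0.707

End-effector x-axis (col 0 of R) = (-0.7071,-0.7071,0.0000)
R[0][0] = -0.7071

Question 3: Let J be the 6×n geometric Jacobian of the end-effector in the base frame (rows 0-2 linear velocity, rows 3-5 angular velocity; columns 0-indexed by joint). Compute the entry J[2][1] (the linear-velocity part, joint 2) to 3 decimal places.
prismatic axis z_1 = (0.0000,0.0000,1.0000)
J_v[:, 1] = z_1; J_ω[:, 1] = (0,0,0)
entry J[2][1] = 1.0000

1.000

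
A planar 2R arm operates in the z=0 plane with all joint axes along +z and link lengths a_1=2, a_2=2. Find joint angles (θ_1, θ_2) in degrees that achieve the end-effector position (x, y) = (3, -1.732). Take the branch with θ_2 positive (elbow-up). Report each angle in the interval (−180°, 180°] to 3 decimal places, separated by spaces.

cos θ_2 = (11.9998−2²−2²)/(2·2·2) = 0.5000; θ_2 = 60.0015° (elbow-up)
β = atan2(-1.7320,3.0000) = -29.9993°; ψ = atan2(1.7321,3.0000) = 30.0007°
θ_1 = β − ψ = -60.0000°

-60.000 60.001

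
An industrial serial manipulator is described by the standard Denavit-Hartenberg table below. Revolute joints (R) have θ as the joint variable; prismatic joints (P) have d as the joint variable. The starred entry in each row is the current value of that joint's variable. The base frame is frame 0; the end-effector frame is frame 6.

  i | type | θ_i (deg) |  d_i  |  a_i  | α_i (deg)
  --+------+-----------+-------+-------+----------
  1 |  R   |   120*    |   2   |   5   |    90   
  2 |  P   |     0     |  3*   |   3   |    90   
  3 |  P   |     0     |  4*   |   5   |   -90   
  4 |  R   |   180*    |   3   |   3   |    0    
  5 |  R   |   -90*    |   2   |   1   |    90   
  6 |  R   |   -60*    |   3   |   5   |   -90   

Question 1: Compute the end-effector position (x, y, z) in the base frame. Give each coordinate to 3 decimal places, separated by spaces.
after link 1: o_1 = (-2.5000, 4.3301, 2.0000)
after link 2: o_2 = (-1.4019, 8.4282, 2.0000)
after link 3: o_3 = (-3.9019, 12.7583, -2.0000)
after link 4: o_4 = (0.1962, 11.6603, -2.0000)
after link 5: o_5 = (1.9282, 12.6603, -1.0000)
after link 6: o_6 = (-3.3218, 13.0933, 1.5000)

-3.322 13.093 1.500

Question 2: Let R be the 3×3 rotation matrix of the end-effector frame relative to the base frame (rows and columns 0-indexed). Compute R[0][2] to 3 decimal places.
End-effector z-axis (col 2 of R) = (0.4330,0.2500,0.8660)
R[0][2] = 0.4330

0.433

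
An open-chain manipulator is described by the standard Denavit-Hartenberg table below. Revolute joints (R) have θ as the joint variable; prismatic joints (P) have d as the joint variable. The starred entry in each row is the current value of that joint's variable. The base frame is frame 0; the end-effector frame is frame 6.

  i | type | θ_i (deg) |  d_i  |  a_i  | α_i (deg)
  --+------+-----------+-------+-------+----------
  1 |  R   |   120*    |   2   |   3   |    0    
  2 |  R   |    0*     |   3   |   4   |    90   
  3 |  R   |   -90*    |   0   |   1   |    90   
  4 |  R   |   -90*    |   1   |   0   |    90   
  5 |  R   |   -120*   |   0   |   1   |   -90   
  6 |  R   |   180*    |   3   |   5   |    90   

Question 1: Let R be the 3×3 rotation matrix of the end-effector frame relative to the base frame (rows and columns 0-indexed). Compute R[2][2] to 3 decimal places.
-1.000

End-effector z-axis (col 2 of R) = (-0.0000,0.0000,-1.0000)
R[2][2] = -1.0000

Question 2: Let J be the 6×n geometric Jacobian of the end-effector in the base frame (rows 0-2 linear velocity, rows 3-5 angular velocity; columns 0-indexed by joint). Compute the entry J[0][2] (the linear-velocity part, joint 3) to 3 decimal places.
axis z_2 = (0.8660,0.5000,0.0000); lever o_n−o_2 = (-2.5000,-4.8660,-1.0000)
cross product → J_v[:, 2] = (-0.5000,0.8660,-2.9641)
J_ω[:, 2] = z_2
entry J[0][2] = -0.5000

-0.500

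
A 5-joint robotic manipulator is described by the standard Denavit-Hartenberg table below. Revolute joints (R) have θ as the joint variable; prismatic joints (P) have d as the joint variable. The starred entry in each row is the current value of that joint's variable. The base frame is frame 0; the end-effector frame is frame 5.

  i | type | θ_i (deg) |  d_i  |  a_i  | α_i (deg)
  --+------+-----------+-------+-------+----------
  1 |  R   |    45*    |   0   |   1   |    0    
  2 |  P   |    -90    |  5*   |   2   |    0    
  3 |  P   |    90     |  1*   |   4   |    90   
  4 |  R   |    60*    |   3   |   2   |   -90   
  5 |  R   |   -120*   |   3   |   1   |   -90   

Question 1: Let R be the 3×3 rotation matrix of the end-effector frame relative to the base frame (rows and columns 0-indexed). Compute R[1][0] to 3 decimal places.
-0.789

End-effector x-axis (col 0 of R) = (0.4356,-0.7891,-0.4330)
R[1][0] = -0.7891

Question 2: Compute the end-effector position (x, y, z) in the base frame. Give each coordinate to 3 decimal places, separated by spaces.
6.377 -1.919 8.799

after link 1: o_1 = (0.7071, 0.7071, 0.0000)
after link 2: o_2 = (2.1213, -0.7071, 5.0000)
after link 3: o_3 = (4.9497, 2.1213, 6.0000)
after link 4: o_4 = (7.7782, 0.7071, 7.7321)
after link 5: o_5 = (6.3767, -1.9192, 8.7990)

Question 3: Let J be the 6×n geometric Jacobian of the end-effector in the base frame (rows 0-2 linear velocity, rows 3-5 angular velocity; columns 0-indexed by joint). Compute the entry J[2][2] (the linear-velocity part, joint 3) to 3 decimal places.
prismatic axis z_2 = (0.0000,0.0000,1.0000)
J_v[:, 2] = z_2; J_ω[:, 2] = (0,0,0)
entry J[2][2] = 1.0000

1.000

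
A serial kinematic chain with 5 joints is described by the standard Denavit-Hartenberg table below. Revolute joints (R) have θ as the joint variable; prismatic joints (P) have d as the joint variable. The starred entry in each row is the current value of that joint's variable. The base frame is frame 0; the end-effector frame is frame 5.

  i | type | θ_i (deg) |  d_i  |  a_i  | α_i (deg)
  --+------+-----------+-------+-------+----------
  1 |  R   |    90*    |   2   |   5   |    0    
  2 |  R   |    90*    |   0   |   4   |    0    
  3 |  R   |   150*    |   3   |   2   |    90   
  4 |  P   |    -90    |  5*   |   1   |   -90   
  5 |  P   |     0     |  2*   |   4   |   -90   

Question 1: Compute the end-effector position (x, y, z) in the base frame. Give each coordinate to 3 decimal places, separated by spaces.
-3.036 -1.330 0.000

after link 1: o_1 = (0.0000, 5.0000, 2.0000)
after link 2: o_2 = (-4.0000, 5.0000, 2.0000)
after link 3: o_3 = (-2.2679, 4.0000, 5.0000)
after link 4: o_4 = (-4.7679, -0.3301, 4.0000)
after link 5: o_5 = (-3.0359, -1.3301, 0.0000)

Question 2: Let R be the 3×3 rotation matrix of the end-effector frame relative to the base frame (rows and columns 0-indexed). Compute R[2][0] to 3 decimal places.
-1.000

End-effector x-axis (col 0 of R) = (0.0000,-0.0000,-1.0000)
R[2][0] = -1.0000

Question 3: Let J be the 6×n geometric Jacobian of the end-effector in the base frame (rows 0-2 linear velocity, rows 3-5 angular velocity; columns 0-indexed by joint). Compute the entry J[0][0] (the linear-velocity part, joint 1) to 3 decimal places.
1.330

axis z_0 = ẑ; lever o_n−o_0 = (-3.0359,-1.3301,0.0000)
cross product → J_v[:, 0] = (1.3301,-3.0359,0.0000)
J_ω[:, 0] = z_0
entry J[0][0] = 1.3301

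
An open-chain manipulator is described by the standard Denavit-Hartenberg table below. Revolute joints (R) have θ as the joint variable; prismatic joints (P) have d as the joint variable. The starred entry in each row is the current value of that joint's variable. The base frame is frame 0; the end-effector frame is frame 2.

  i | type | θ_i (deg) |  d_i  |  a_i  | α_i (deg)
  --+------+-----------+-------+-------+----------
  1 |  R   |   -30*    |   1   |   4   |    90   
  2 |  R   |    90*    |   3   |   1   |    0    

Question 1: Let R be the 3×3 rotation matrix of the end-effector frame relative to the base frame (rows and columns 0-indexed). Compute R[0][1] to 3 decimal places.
-0.866

End-effector y-axis (col 1 of R) = (-0.8660,0.5000,0.0000)
R[0][1] = -0.8660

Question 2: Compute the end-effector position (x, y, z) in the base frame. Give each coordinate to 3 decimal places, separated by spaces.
1.964 -4.598 2.000

after link 1: o_1 = (3.4641, -2.0000, 1.0000)
after link 2: o_2 = (1.9641, -4.5981, 2.0000)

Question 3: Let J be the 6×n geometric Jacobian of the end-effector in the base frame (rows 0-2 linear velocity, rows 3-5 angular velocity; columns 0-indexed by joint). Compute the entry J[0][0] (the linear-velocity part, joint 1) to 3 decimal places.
4.598

axis z_0 = ẑ; lever o_n−o_0 = (1.9641,-4.5981,2.0000)
cross product → J_v[:, 0] = (4.5981,1.9641,-0.0000)
J_ω[:, 0] = z_0
entry J[0][0] = 4.5981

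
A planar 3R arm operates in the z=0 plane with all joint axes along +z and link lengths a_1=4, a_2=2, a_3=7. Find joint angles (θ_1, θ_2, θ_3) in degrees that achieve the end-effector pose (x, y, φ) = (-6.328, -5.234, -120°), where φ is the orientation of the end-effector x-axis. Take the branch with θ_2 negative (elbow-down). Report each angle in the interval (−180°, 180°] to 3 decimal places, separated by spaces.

wrist centre = target − a_3·(cos φ, sin φ) = (-2.8280, 0.8282)
cos θ_2 = (8.6835−4²−2²)/(2·4·2) = -0.7073; θ_2 = -135.0143° (elbow-down)
β = atan2(0.8282,-2.8280) = 163.6774°; ψ = atan2(-1.4139,2.5854) = -28.6723°
θ_1 = β − ψ = 192.3497°
θ_3 = φ − θ_1 − θ_2 = -177.3354° (wrapped to (-180°,180°])

-167.650 -135.014 -177.335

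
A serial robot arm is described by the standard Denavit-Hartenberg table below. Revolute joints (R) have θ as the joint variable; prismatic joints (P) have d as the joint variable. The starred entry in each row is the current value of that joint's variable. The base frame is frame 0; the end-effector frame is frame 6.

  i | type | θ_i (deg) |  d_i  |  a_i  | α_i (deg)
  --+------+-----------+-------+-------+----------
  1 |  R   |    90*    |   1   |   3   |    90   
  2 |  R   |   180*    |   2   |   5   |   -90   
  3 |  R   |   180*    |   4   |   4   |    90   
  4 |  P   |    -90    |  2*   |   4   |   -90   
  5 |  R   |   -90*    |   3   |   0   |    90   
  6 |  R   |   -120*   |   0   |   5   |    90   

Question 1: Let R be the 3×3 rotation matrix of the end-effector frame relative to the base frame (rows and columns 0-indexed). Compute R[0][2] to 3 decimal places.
End-effector z-axis (col 2 of R) = (0.8660,0.5000,-0.0000)
R[0][2] = 0.8660

0.866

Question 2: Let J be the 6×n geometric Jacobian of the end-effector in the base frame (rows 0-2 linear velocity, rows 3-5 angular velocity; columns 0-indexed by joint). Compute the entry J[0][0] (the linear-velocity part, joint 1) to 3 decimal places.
-0.670

axis z_0 = ẑ; lever o_n−o_0 = (2.5000,0.6699,1.0000)
cross product → J_v[:, 0] = (-0.6699,2.5000,0.0000)
J_ω[:, 0] = z_0
entry J[0][0] = -0.6699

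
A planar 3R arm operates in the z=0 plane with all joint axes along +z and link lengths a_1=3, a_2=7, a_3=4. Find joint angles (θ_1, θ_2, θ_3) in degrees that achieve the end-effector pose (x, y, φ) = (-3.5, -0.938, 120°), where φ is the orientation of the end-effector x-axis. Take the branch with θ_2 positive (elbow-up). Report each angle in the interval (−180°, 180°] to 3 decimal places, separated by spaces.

120.007 149.996 -150.003

wrist centre = target − a_3·(cos φ, sin φ) = (-1.5000, -4.4021)
cos θ_2 = (21.6285−3²−7²)/(2·3·7) = -0.8660; θ_2 = 149.9957° (elbow-up)
β = atan2(-4.4021,-1.5000) = -108.8164°; ψ = atan2(3.5005,-3.0619) = 131.1769°
θ_1 = β − ψ = -239.9932°
θ_3 = φ − θ_1 − θ_2 = -150.0025° (wrapped to (-180°,180°])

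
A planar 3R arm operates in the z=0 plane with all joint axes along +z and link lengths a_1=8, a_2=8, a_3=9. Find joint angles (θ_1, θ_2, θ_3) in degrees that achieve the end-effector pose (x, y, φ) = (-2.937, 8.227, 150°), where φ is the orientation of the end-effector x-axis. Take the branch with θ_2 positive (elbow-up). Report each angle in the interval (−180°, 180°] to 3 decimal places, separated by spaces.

wrist centre = target − a_3·(cos φ, sin φ) = (4.8572, 3.7270)
cos θ_2 = (37.4832−8²−8²)/(2·8·8) = -0.7072; θ_2 = 135.0045° (elbow-up)
β = atan2(3.7270,4.8572) = 37.4994°; ψ = atan2(5.6564,2.3427) = 67.5023°
θ_1 = β − ψ = -30.0029°
θ_3 = φ − θ_1 − θ_2 = 44.9984° (wrapped to (-180°,180°])

-30.003 135.005 44.998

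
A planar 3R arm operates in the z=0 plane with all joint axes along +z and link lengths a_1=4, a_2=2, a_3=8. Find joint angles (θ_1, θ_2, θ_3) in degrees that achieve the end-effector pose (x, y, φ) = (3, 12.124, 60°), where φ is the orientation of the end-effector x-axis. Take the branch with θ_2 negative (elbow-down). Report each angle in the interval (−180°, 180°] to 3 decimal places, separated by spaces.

120.005 -60.015 0.010

wrist centre = target − a_3·(cos φ, sin φ) = (-1.0000, 5.1958)
cos θ_2 = (27.9963−4²−2²)/(2·4·2) = 0.4998; θ_2 = -60.0153° (elbow-down)
β = atan2(5.1958,-1.0000) = 100.8941°; ψ = atan2(-1.7323,4.9995) = -19.1110°
θ_1 = β − ψ = 120.0051°
θ_3 = φ − θ_1 − θ_2 = 0.0102° (wrapped to (-180°,180°])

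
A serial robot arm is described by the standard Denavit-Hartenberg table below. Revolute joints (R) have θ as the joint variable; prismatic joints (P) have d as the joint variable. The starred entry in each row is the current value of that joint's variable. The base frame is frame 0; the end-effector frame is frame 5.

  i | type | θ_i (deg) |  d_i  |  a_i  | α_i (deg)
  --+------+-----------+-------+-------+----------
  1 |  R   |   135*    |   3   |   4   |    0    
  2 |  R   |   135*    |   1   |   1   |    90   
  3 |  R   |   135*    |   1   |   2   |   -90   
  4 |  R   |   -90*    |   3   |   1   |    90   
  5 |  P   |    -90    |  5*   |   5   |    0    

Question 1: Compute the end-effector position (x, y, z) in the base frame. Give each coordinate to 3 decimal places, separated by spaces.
-4.828 -1.707 3.293

after link 1: o_1 = (-2.8284, 2.8284, 3.0000)
after link 2: o_2 = (-2.8284, 1.8284, 4.0000)
after link 3: o_3 = (-3.8284, 3.2426, 5.4142)
after link 4: o_4 = (-4.8284, 5.3640, 3.2929)
after link 5: o_5 = (-4.8284, -1.7071, 3.2929)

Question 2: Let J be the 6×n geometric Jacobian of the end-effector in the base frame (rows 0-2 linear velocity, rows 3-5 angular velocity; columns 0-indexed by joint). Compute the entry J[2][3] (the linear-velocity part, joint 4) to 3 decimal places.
axis z_3 = (0.0000,0.7071,-0.7071); lever o_n−o_3 = (-1.0000,-4.9497,-2.1213)
cross product → J_v[:, 3] = (-5.0000,0.7071,0.7071)
J_ω[:, 3] = z_3
entry J[2][3] = 0.7071

0.707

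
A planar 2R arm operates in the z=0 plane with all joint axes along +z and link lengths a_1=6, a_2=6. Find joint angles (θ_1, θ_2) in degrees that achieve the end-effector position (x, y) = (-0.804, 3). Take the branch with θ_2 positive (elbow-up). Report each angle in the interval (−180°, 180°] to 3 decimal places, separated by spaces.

30.003 150.000

cos θ_2 = (9.6464−6²−6²)/(2·6·6) = -0.8660; θ_2 = 149.9996° (elbow-up)
β = atan2(3.0000,-0.8040) = 105.0027°; ψ = atan2(3.0000,0.8039) = 74.9998°
θ_1 = β − ψ = 30.0029°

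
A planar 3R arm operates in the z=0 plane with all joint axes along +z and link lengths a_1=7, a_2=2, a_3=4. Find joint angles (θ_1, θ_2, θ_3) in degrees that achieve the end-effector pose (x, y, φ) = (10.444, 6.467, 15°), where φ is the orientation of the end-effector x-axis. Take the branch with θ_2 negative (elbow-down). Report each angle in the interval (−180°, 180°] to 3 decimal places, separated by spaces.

49.076 -44.986 10.910

wrist centre = target − a_3·(cos φ, sin φ) = (6.5803, 5.4317)
cos θ_2 = (72.8039−7²−2²)/(2·7·2) = 0.7073; θ_2 = -44.9857° (elbow-down)
β = atan2(5.4317,6.5803) = 39.5381°; ψ = atan2(-1.4139,8.4146) = -9.5381°
θ_1 = β − ψ = 49.0761°
θ_3 = φ − θ_1 − θ_2 = 10.9096° (wrapped to (-180°,180°])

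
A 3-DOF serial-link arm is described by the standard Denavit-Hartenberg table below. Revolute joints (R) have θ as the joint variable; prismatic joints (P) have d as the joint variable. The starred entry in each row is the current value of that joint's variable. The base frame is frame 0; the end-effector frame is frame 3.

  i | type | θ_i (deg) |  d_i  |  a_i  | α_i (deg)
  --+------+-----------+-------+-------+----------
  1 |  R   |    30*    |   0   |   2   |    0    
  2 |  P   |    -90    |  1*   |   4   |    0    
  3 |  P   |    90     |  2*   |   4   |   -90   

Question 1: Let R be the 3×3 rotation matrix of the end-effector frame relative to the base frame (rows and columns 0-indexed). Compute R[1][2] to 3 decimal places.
End-effector z-axis (col 2 of R) = (-0.5000,0.8660,0.0000)
R[1][2] = 0.8660

0.866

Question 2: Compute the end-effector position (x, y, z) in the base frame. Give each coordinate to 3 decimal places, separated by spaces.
after link 1: o_1 = (1.7321, 1.0000, 0.0000)
after link 2: o_2 = (3.7321, -2.4641, 1.0000)
after link 3: o_3 = (7.1962, -0.4641, 3.0000)

7.196 -0.464 3.000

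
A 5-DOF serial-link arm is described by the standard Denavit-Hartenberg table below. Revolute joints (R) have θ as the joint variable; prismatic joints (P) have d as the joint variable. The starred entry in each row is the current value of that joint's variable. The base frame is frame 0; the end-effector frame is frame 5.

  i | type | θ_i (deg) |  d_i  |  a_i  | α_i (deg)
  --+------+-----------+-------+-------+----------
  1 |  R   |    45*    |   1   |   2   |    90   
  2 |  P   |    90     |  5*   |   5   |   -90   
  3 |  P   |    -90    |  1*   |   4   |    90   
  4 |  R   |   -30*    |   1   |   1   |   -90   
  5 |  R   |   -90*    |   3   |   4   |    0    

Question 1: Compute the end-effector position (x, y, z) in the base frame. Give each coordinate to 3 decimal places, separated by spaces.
after link 1: o_1 = (1.4142, 1.4142, 1.0000)
after link 2: o_2 = (4.9497, -2.1213, 6.0000)
after link 3: o_3 = (7.0711, -5.6569, 6.0000)
after link 4: o_4 = (8.0370, -5.9157, 5.0000)
after link 5: o_5 = (7.2605, -8.8135, 1.0000)

7.261 -8.813 1.000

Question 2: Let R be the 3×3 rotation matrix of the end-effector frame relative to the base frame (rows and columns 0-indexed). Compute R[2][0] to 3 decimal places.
-1.000

End-effector x-axis (col 0 of R) = (0.0000,-0.0000,-1.0000)
R[2][0] = -1.0000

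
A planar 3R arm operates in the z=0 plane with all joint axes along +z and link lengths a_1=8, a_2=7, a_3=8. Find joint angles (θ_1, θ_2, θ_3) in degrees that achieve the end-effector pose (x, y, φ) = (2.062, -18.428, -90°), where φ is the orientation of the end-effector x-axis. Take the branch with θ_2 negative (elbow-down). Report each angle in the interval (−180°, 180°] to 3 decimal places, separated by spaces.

wrist centre = target − a_3·(cos φ, sin φ) = (2.0620, -10.4280)
cos θ_2 = (112.9950−8²−7²)/(2·8·7) = -0.0000; θ_2 = -90.0025° (elbow-down)
β = atan2(-10.4280,2.0620) = -78.8148°; ψ = atan2(-7.0000,7.9997) = -41.1870°
θ_1 = β − ψ = -37.6278°
θ_3 = φ − θ_1 − θ_2 = 37.6303° (wrapped to (-180°,180°])

-37.628 -90.003 37.630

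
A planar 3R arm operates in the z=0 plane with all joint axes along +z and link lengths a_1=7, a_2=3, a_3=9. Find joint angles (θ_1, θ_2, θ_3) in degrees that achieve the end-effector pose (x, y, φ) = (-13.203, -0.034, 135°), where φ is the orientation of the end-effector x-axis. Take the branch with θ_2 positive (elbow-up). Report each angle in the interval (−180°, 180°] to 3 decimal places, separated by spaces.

-149.997 44.985 -119.988

wrist centre = target − a_3·(cos φ, sin φ) = (-6.8390, -6.3980)
cos θ_2 = (87.7064−7²−3²)/(2·7·3) = 0.7073; θ_2 = 44.9848° (elbow-up)
β = atan2(-6.3980,-6.8390) = -136.9085°; ψ = atan2(2.1208,9.1219) = 13.0883°
θ_1 = β − ψ = -149.9967°
θ_3 = φ − θ_1 − θ_2 = -119.9881° (wrapped to (-180°,180°])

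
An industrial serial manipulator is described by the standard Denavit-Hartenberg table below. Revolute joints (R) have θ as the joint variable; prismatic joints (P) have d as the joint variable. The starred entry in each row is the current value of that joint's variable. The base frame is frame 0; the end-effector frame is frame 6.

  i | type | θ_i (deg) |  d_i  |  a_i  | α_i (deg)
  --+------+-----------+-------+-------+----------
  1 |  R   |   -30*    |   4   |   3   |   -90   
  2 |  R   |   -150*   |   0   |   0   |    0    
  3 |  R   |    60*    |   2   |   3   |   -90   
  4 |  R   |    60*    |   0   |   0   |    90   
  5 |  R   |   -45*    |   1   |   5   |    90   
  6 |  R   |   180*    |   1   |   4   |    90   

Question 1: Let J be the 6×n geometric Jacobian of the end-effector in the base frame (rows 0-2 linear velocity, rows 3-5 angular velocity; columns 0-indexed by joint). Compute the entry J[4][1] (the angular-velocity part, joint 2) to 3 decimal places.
axis z_1 = (0.5000,0.8660,0.0000); lever o_n−o_1 = (0.0253,2.8722,3.8660)
cross product → J_v[:, 1] = (3.3481,-1.9330,1.4142)
J_ω[:, 1] = z_1
entry J[4][1] = 0.8660

0.866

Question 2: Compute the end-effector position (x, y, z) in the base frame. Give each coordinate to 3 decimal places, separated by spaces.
2.623 1.372 7.866

after link 1: o_1 = (2.5981, -1.5000, 4.0000)
after link 2: o_2 = (2.5981, -1.5000, 4.0000)
after link 3: o_3 = (3.5981, 0.2321, 7.0000)
after link 4: o_4 = (3.5981, 0.2321, 7.0000)
after link 5: o_5 = (-0.7447, -0.2188, 9.6338)
after link 6: o_6 = (2.6233, 1.3722, 7.8660)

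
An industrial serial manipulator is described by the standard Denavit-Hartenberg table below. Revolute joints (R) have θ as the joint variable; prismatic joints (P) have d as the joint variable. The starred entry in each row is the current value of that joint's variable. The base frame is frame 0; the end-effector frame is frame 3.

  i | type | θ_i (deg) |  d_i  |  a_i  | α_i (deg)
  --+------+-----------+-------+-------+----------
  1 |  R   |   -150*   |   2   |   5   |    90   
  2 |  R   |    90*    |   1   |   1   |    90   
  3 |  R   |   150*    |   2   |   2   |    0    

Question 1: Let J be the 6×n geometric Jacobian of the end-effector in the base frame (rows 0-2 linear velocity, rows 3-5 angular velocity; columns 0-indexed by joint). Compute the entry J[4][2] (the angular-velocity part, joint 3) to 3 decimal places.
-0.500

axis z_2 = (-0.8660,-0.5000,-0.0000); lever o_n−o_2 = (-2.2321,-0.1340,-1.7321)
cross product → J_v[:, 2] = (0.8660,-1.5000,-1.0000)
J_ω[:, 2] = z_2
entry J[4][2] = -0.5000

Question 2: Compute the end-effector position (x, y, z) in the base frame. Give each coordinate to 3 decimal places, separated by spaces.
-7.062 -1.768 1.268

after link 1: o_1 = (-4.3301, -2.5000, 2.0000)
after link 2: o_2 = (-4.8301, -1.6340, 3.0000)
after link 3: o_3 = (-7.0622, -1.7679, 1.2679)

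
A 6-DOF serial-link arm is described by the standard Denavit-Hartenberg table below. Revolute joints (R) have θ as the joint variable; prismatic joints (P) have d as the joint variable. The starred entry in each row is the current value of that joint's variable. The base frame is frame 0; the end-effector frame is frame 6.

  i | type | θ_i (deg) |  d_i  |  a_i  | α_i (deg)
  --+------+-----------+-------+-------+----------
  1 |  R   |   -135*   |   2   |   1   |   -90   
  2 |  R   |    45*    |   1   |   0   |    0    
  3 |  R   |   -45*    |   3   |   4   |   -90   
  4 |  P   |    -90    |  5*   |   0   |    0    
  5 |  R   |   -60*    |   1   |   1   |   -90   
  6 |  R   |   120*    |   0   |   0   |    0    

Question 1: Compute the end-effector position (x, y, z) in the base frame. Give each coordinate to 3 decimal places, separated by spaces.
after link 1: o_1 = (-0.7071, -0.7071, 2.0000)
after link 2: o_2 = (0.0000, -1.4142, 2.0000)
after link 3: o_3 = (-0.7071, -6.3640, 2.0000)
after link 4: o_4 = (-0.7071, -6.3640, -3.0000)
after link 5: o_5 = (0.2588, -6.1051, -4.0000)
after link 6: o_6 = (0.2588, -6.1051, -4.0000)

0.259 -6.105 -4.000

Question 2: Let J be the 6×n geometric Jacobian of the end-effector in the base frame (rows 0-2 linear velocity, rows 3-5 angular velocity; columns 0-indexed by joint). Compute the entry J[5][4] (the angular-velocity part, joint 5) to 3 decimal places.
-1.000

axis z_4 = (0.0000,-0.0000,-1.0000); lever o_n−o_4 = (0.9659,0.2588,-1.0000)
cross product → J_v[:, 4] = (0.2588,-0.9659,0.0000)
J_ω[:, 4] = z_4
entry J[5][4] = -1.0000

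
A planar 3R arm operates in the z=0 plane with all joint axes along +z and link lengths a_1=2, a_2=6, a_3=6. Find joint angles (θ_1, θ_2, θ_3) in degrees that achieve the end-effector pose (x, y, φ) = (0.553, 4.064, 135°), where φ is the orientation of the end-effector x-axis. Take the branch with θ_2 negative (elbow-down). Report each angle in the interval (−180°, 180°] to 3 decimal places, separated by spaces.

wrist centre = target − a_3·(cos φ, sin φ) = (4.7956, -0.1786)
cos θ_2 = (23.0301−2²−6²)/(2·2·6) = -0.7071; θ_2 = -134.9978° (elbow-down)
β = atan2(-0.1786,4.7956) = -2.1333°; ψ = atan2(-4.2428,-2.2425) = -117.8581°
θ_1 = β − ψ = 115.7248°
θ_3 = φ − θ_1 − θ_2 = 154.2730° (wrapped to (-180°,180°])

115.725 -134.998 154.273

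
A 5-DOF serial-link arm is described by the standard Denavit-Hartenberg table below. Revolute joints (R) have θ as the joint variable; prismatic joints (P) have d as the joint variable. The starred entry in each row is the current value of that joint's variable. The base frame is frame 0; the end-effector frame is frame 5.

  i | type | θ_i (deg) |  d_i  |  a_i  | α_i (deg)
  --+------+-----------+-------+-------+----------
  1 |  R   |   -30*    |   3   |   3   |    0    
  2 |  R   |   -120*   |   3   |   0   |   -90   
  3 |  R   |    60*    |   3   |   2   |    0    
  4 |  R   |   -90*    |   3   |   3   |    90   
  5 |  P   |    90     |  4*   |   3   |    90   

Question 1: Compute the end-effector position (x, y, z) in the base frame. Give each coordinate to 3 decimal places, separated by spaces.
5.714 -10.093 9.232

after link 1: o_1 = (2.5981, -1.5000, 3.0000)
after link 2: o_2 = (2.5981, -1.5000, 6.0000)
after link 3: o_3 = (3.2321, -4.5981, 4.2679)
after link 4: o_4 = (2.4821, -8.4952, 5.7679)
after link 5: o_5 = (5.7141, -10.0933, 9.2321)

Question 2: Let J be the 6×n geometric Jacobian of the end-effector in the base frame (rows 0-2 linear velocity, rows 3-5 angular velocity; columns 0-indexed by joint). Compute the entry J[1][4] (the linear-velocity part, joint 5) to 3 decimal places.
0.250

prismatic axis z_4 = (0.4330,0.2500,0.8660)
J_v[:, 4] = z_4; J_ω[:, 4] = (0,0,0)
entry J[1][4] = 0.2500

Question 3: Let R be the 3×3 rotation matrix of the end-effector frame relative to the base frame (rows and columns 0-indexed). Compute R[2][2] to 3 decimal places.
End-effector z-axis (col 2 of R) = (-0.7500,-0.4330,0.5000)
R[2][2] = 0.5000

0.500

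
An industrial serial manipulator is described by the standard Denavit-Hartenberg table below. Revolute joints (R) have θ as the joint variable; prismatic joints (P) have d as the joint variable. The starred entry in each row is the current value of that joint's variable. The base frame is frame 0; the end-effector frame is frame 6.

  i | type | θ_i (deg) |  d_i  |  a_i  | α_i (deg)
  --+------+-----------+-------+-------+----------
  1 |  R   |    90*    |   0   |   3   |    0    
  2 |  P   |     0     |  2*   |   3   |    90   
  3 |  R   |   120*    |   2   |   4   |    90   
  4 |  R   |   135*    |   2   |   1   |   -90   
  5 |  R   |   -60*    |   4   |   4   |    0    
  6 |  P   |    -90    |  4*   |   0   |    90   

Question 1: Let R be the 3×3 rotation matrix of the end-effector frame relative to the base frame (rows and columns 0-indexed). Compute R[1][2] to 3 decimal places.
End-effector z-axis (col 2 of R) = (-0.3536,-0.9268,-0.1268)
R[1][2] = -0.9268

-0.927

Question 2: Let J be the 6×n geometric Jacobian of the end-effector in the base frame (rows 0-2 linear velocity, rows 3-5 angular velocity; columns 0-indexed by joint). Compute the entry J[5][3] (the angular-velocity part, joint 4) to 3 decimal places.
0.500

axis z_3 = (0.0000,0.8660,0.5000); lever o_n−o_3 = (-3.5355,8.6211,-4.0040)
cross product → J_v[:, 3] = (-7.7782,-1.7678,3.0619)
J_ω[:, 3] = z_3
entry J[5][3] = 0.5000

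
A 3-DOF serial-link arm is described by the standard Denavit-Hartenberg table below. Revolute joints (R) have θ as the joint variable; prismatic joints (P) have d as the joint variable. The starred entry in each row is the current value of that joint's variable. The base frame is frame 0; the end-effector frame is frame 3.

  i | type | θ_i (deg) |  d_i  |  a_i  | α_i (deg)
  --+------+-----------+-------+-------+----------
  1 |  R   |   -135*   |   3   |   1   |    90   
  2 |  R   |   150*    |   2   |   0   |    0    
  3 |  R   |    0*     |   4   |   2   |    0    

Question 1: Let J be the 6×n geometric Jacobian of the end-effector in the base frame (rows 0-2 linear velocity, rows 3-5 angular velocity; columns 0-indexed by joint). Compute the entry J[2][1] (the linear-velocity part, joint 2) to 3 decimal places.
axis z_1 = (-0.7071,0.7071,0.0000); lever o_n−o_1 = (-3.0179,5.4674,1.0000)
cross product → J_v[:, 1] = (0.7071,0.7071,-1.7321)
J_ω[:, 1] = z_1
entry J[2][1] = -1.7321

-1.732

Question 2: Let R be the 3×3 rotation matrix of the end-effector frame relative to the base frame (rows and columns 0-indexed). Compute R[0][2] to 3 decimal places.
End-effector z-axis (col 2 of R) = (-0.7071,0.7071,0.0000)
R[0][2] = -0.7071

-0.707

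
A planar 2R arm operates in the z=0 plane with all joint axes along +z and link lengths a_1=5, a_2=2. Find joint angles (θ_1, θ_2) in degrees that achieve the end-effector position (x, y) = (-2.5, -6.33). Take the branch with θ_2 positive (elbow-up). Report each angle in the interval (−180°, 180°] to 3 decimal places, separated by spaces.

-120.003 30.009

cos θ_2 = (46.3189−5²−2²)/(2·5·2) = 0.8659; θ_2 = 30.0092° (elbow-up)
β = atan2(-6.3300,-2.5000) = -111.5513°; ψ = atan2(1.0003,6.7319) = 8.4516°
θ_1 = β − ψ = -120.0029°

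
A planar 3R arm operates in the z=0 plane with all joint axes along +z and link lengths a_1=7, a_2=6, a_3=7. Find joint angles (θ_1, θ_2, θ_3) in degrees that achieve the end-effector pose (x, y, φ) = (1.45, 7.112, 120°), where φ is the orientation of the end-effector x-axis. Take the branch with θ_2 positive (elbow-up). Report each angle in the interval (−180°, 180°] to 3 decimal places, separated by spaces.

wrist centre = target − a_3·(cos φ, sin φ) = (4.9500, 1.0498)
cos θ_2 = (25.6046−7²−6²)/(2·7·6) = -0.7071; θ_2 = 134.9985° (elbow-up)
β = atan2(1.0498,4.9500) = 11.9742°; ψ = atan2(4.2428,2.7575) = 56.9791°
θ_1 = β − ψ = -45.0050°
θ_3 = φ − θ_1 − θ_2 = 30.0065° (wrapped to (-180°,180°])

-45.005 134.998 30.007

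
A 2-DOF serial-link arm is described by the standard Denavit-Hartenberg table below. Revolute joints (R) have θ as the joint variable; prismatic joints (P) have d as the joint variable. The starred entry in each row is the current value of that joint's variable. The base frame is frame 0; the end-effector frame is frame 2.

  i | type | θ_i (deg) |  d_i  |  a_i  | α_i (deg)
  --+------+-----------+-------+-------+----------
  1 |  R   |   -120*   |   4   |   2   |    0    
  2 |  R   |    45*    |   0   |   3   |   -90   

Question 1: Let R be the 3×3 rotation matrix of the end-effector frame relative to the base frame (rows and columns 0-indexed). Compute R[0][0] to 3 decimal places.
End-effector x-axis (col 0 of R) = (0.2588,-0.9659,0.0000)
R[0][0] = 0.2588

0.259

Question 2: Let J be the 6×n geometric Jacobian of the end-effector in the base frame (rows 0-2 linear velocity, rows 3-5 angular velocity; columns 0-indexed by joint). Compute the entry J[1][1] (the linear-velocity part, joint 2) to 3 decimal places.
0.776

axis z_1 = (0.0000,0.0000,1.0000); lever o_n−o_1 = (0.7765,-2.8978,0.0000)
cross product → J_v[:, 1] = (2.8978,0.7765,-0.0000)
J_ω[:, 1] = z_1
entry J[1][1] = 0.7765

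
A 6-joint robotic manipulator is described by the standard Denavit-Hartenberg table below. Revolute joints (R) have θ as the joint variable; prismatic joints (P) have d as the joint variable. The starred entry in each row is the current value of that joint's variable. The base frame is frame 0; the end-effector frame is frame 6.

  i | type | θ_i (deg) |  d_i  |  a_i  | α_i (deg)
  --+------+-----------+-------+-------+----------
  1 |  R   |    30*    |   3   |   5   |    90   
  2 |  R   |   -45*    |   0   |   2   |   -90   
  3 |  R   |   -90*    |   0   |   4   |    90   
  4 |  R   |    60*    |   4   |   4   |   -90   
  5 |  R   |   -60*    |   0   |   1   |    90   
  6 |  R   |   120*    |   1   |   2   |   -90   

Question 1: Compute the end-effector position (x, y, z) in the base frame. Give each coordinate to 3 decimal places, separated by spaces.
7.025 -0.640 7.299

after link 1: o_1 = (4.3301, 2.5000, 3.0000)
after link 2: o_2 = (5.5549, 3.2071, 1.5858)
after link 3: o_3 = (7.5549, -0.2570, 1.5858)
after link 4: o_4 = (8.2267, -2.1785, 6.8637)
after link 5: o_5 = (8.0865, -2.5481, 7.7823)
after link 6: o_6 = (7.0251, -0.6402, 7.2993)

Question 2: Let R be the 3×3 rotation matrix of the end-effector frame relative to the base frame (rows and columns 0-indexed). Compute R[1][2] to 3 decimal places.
-0.143

End-effector z-axis (col 2 of R) = (0.1848,-0.1433,-0.9723)
R[1][2] = -0.1433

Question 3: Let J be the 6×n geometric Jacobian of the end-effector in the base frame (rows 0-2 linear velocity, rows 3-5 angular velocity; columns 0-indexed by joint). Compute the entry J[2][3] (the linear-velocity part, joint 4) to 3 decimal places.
axis z_3 = (-0.6124,-0.3536,0.7071); lever o_n−o_3 = (-0.5298,-0.3832,5.7135)
cross product → J_v[:, 3] = (-1.7490,3.1242,0.0474)
J_ω[:, 3] = z_3
entry J[2][3] = 0.0474

0.047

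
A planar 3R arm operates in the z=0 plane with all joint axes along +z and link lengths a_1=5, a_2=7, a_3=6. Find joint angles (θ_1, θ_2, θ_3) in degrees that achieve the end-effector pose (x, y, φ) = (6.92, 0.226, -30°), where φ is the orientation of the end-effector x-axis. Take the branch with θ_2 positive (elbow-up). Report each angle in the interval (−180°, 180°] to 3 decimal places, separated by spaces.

-44.999 149.999 -135.000

wrist centre = target − a_3·(cos φ, sin φ) = (1.7238, 3.2260)
cos θ_2 = (13.3787−5²−7²)/(2·5·7) = -0.8660; θ_2 = 149.9992° (elbow-up)
β = atan2(3.2260,1.7238) = 61.8817°; ψ = atan2(3.5001,-1.0621) = 106.8808°
θ_1 = β − ψ = -44.9991°
θ_3 = φ − θ_1 − θ_2 = -135.0001° (wrapped to (-180°,180°])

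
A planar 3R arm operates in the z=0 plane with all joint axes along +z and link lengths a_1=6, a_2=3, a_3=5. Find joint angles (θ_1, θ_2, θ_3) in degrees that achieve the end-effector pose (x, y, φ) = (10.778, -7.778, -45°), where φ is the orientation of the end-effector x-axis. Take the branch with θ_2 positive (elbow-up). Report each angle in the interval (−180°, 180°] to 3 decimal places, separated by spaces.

-45.002 45.009 -45.007

wrist centre = target − a_3·(cos φ, sin φ) = (7.2425, -4.2425)
cos θ_2 = (70.4518−6²−3²)/(2·6·3) = 0.7070; θ_2 = 45.0090° (elbow-up)
β = atan2(-4.2425,7.2425) = -30.3608°; ψ = atan2(2.1217,8.1210) = 14.6416°
θ_1 = β − ψ = -45.0024°
θ_3 = φ − θ_1 − θ_2 = -45.0067° (wrapped to (-180°,180°])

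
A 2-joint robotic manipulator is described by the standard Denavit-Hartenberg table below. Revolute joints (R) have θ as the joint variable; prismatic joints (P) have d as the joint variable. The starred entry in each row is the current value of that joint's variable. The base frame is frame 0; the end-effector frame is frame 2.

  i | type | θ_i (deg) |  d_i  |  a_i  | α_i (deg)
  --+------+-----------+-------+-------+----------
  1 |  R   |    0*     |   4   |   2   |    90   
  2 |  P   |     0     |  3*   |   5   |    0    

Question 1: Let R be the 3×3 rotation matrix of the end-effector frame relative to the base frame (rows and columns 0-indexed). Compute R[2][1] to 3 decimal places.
End-effector y-axis (col 1 of R) = (0.0000,0.0000,1.0000)
R[2][1] = 1.0000

1.000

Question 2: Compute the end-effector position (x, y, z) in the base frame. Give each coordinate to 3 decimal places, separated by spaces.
7.000 -3.000 4.000

after link 1: o_1 = (2.0000, 0.0000, 4.0000)
after link 2: o_2 = (7.0000, -3.0000, 4.0000)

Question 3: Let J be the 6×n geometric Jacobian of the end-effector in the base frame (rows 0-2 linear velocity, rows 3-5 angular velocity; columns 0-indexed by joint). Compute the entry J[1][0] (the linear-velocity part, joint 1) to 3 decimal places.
7.000

axis z_0 = ẑ; lever o_n−o_0 = (7.0000,-3.0000,4.0000)
cross product → J_v[:, 0] = (3.0000,7.0000,-0.0000)
J_ω[:, 0] = z_0
entry J[1][0] = 7.0000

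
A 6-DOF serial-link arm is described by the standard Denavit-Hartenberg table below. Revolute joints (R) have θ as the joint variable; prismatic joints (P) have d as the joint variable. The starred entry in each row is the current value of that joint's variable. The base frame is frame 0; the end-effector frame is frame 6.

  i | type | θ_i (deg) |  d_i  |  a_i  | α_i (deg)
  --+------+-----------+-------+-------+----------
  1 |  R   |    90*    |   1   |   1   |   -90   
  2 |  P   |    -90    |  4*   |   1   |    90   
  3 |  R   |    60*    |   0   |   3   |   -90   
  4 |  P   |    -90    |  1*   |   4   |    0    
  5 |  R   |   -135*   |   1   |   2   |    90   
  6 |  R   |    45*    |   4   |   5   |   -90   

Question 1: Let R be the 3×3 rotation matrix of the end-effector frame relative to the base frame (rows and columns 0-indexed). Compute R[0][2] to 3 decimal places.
End-effector z-axis (col 2 of R) = (-0.7866,-0.5000,-0.3624)
R[0][2] = -0.7866

-0.787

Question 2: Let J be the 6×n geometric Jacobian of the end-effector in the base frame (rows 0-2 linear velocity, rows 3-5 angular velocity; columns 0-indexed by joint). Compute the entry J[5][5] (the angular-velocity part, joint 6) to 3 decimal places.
axis z_5 = (-0.6124,0.7071,0.3536); lever o_n−o_5 = (-2.0522,5.3284,-2.8976)
cross product → J_v[:, 5] = (-3.9328,-2.5000,-1.8119)
J_ω[:, 5] = z_5
entry J[5][5] = 0.3536

0.354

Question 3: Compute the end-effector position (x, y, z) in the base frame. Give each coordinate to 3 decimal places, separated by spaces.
-8.426 3.743 -1.837

after link 1: o_1 = (0.0000, 1.0000, 1.0000)
after link 2: o_2 = (-4.0000, 1.0000, 2.0000)
after link 3: o_3 = (-6.5981, 1.0000, 3.5000)
after link 4: o_4 = (-7.0981, -3.0000, 2.6340)
after link 5: o_5 = (-6.3733, -1.5858, 1.0608)
after link 6: o_6 = (-8.4255, 3.7426, -1.8368)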